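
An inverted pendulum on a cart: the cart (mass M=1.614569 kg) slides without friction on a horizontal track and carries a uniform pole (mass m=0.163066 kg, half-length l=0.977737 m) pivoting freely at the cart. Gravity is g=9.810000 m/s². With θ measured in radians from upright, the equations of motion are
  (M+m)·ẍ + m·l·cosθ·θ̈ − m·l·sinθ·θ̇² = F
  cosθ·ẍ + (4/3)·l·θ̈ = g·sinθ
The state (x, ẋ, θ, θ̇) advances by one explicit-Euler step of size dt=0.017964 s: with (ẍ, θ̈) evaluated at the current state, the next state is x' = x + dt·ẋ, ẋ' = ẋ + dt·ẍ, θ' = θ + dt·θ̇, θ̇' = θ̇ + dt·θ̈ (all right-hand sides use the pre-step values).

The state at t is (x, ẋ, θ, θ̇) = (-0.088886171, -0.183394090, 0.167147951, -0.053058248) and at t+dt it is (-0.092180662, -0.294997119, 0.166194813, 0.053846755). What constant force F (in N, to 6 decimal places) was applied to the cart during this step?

F = -10.108209 N

ẍ = (ẋ'−ẋ)/dt = (-0.294997119−-0.183394090)/0.017964 = -6.212593
θ̈ = (θ̇'−θ̇)/dt = (0.053846755−-0.053058248)/0.017964 = 5.951069
sinθ=0.166371, cosθ=0.986063
F = (M+m)·ẍ + m·l·cosθ·θ̈ − m·l·sinθ·θ̇² = -11.043724 + 0.935589 − 0.000075 = -10.108209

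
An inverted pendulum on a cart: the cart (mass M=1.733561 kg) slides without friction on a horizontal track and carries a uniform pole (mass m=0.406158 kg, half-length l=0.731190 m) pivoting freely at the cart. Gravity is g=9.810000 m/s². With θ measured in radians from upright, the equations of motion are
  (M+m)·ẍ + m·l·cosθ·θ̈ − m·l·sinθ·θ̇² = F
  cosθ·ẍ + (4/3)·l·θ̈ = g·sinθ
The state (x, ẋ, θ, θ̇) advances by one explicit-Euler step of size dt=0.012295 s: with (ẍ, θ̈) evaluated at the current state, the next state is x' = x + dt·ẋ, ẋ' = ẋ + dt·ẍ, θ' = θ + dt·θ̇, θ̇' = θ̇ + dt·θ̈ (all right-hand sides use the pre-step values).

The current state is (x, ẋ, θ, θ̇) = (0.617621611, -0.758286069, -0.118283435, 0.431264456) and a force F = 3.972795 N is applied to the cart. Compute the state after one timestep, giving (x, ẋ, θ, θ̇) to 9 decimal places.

sinθ=-0.118007811, cosθ=0.993012667
temp = (F + m·l·θ̇²·sinθ)/(M+m) = (3.972795 + -0.006518135)/2.139719 = 1.853643803
θ̈ = (g·sinθ − cosθ·temp)/(l·(4/3 − m·cos²θ/(M+m))) = -3.577727317
ẍ = temp − m·l·θ̈·cosθ/(M+m) = 2.346738733
Euler: x'=0.617621611+0.012295·-0.758286069=0.608298484, ẋ'=-0.758286069+0.012295·2.346738733=-0.729432916
       θ'=-0.118283435+0.012295·0.431264456=-0.112981039, θ̇'=0.431264456+0.012295·-3.577727317=0.387276299

(0.608298484, -0.729432916, -0.112981039, 0.387276299)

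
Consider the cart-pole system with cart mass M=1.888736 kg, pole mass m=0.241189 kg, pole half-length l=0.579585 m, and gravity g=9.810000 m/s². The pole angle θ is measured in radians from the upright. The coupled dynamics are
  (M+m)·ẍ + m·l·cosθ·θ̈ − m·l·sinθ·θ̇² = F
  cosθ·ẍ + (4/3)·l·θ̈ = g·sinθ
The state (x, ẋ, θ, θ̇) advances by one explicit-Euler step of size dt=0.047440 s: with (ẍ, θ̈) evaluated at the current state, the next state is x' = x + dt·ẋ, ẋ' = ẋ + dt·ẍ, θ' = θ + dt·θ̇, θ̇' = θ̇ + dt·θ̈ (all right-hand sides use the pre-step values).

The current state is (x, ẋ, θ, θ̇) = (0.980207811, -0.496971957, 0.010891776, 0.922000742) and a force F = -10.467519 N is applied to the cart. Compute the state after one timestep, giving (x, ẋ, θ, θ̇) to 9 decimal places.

(0.956631461, -0.752190318, 0.054631491, 1.258800357)

sinθ=0.010891561, cosθ=0.999940685
temp = (F + m·l·θ̇²·sinθ)/(M+m) = (-10.467519 + 0.001294277)/2.129925 = -4.913893552
θ̈ = (g·sinθ − cosθ·temp)/(l·(4/3 − m·cos²θ/(M+m))) = 7.099485989
ẍ = temp − m·l·θ̈·cosθ/(M+m) = -5.379813675
Euler: x'=0.980207811+0.047440·-0.496971957=0.956631461, ẋ'=-0.496971957+0.047440·-5.379813675=-0.752190318
       θ'=0.010891776+0.047440·0.922000742=0.054631491, θ̇'=0.922000742+0.047440·7.099485989=1.258800357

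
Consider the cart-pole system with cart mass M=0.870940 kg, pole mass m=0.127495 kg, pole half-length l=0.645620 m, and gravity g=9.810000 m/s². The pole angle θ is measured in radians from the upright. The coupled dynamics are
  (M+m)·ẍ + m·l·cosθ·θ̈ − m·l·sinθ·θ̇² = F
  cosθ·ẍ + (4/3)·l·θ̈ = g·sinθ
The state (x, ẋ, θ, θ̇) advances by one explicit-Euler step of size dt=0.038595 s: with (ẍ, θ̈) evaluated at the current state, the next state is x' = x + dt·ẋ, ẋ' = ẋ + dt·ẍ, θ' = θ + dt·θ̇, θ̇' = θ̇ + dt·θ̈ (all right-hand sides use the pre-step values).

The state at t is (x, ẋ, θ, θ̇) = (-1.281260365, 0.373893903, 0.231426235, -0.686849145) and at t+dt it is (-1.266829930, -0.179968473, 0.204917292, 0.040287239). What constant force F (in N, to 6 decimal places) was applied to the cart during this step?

ẍ = (ẋ'−ẋ)/dt = (-0.179968473−0.373893903)/0.038595 = -14.350625
θ̈ = (θ̇'−θ̇)/dt = (0.040287239−-0.686849145)/0.038595 = 18.840171
sinθ=0.229366, cosθ=0.973340
F = (M+m)·ẍ + m·l·cosθ·θ̈ − m·l·sinθ·θ̇² = -14.328166 + 1.509453 − 0.008907 = -12.827620

F = -12.827620 N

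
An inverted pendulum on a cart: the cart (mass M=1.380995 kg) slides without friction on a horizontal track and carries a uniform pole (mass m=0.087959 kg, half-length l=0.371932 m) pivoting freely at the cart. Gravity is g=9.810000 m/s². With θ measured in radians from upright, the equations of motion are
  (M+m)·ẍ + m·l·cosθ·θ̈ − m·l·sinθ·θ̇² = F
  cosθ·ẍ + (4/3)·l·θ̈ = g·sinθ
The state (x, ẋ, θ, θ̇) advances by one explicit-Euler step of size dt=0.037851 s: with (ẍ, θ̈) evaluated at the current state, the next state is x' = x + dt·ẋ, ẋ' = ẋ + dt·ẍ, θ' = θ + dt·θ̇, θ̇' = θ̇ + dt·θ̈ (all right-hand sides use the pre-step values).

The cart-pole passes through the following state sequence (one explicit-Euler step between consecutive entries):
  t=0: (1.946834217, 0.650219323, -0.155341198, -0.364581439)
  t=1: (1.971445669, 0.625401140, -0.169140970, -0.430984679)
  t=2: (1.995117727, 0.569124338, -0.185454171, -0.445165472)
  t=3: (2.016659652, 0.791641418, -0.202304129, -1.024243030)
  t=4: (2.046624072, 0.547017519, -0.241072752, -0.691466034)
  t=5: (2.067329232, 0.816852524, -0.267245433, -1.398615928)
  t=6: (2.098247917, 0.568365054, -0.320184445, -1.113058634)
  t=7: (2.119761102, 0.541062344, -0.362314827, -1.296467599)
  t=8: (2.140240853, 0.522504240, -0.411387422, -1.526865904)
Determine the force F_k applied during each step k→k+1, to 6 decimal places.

step 0→1:
  ẍ = (ẋ'−ẋ)/dt = (0.625401140−0.650219323)/0.037851 = -0.655681
  θ̈ = (θ̇'−θ̇)/dt = (-0.430984679−-0.364581439)/0.037851 = -1.754333
  sinθ=-0.154717, cosθ=0.987959
  F = (M+m)·ẍ + m·l·cosθ·θ̈ − m·l·sinθ·θ̇² = -0.963165 + -0.056702 − -0.000673 = -1.019194
step 1→2:
  ẍ = (ẋ'−ẋ)/dt = (0.569124338−0.625401140)/0.037851 = -1.486798
  θ̈ = (θ̇'−θ̇)/dt = (-0.445165472−-0.430984679)/0.037851 = -0.374648
  sinθ=-0.168336, cosθ=0.985730
  F = (M+m)·ẍ + m·l·cosθ·θ̈ − m·l·sinθ·θ̇² = -2.184038 + -0.012082 − -0.001023 = -2.195097
step 2→3:
  ẍ = (ẋ'−ẋ)/dt = (0.791641418−0.569124338)/0.037851 = 5.878764
  θ̈ = (θ̇'−θ̇)/dt = (-1.024243030−-0.445165472)/0.037851 = -15.298871
  sinθ=-0.184393, cosθ=0.982853
  F = (M+m)·ẍ + m·l·cosθ·θ̈ − m·l·sinθ·θ̇² = 8.635633 + -0.491917 − -0.001195 = 8.144912
step 3→4:
  ẍ = (ẋ'−ẋ)/dt = (0.547017519−0.791641418)/0.037851 = -6.462812
  θ̈ = (θ̇'−θ̇)/dt = (-0.691466034−-1.024243030)/0.037851 = 8.791762
  sinθ=-0.200927, cosθ=0.979606
  F = (M+m)·ẍ + m·l·cosθ·θ̈ − m·l·sinθ·θ̇² = -9.493574 + 0.281755 − -0.006896 = -9.204923
step 4→5:
  ẍ = (ẋ'−ẋ)/dt = (0.816852524−0.547017519)/0.037851 = 7.128874
  θ̈ = (θ̇'−θ̇)/dt = (-1.398615928−-0.691466034)/0.037851 = -18.682463
  sinθ=-0.238744, cosθ=0.971082
  F = (M+m)·ẍ + m·l·cosθ·θ̈ − m·l·sinθ·θ̇² = 10.471988 + -0.593518 − -0.003734 = 9.882204
step 5→6:
  ẍ = (ẋ'−ẋ)/dt = (0.568365054−0.816852524)/0.037851 = -6.564885
  θ̈ = (θ̇'−θ̇)/dt = (-1.113058634−-1.398615928)/0.037851 = 7.544247
  sinθ=-0.264076, cosθ=0.964502
  F = (M+m)·ẍ + m·l·cosθ·θ̈ − m·l·sinθ·θ̇² = -9.643514 + 0.238047 − -0.016899 = -9.388568
step 6→7:
  ẍ = (ẋ'−ẋ)/dt = (0.541062344−0.568365054)/0.037851 = -0.721321
  θ̈ = (θ̇'−θ̇)/dt = (-1.296467599−-1.113058634)/0.037851 = -4.845551
  sinθ=-0.314742, cosθ=0.949177
  F = (M+m)·ẍ + m·l·cosθ·θ̈ − m·l·sinθ·θ̇² = -1.059587 + -0.150465 − -0.012757 = -1.197295
step 7→8:
  ẍ = (ẋ'−ẋ)/dt = (0.522504240−0.541062344)/0.037851 = -0.490294
  θ̈ = (θ̇'−θ̇)/dt = (-1.526865904−-1.296467599)/0.037851 = -6.086981
  sinθ=-0.354440, cosθ=0.935079
  F = (M+m)·ẍ + m·l·cosθ·θ̈ − m·l·sinθ·θ̇² = -0.720219 + -0.186206 − -0.019490 = -0.886935

F_0 = -1.019194 N
F_1 = -2.195097 N
F_2 = 8.144912 N
F_3 = -9.204923 N
F_4 = 9.882204 N
F_5 = -9.388568 N
F_6 = -1.197295 N
F_7 = -0.886935 N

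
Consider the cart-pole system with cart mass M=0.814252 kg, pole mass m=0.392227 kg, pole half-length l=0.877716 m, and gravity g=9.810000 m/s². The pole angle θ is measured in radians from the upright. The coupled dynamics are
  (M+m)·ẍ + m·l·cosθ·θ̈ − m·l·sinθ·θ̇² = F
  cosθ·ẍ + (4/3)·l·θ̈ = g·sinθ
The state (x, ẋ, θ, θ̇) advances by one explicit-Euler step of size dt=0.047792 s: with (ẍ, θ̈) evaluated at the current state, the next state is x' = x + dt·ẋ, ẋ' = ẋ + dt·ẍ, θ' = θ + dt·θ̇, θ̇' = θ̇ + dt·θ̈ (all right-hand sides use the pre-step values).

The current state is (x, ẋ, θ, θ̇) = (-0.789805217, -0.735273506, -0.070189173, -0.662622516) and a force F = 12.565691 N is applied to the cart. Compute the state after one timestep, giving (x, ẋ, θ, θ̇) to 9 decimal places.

(-0.824945408, -0.068047499, -0.101857228, -1.259453019)

sinθ=-0.070131556, cosθ=0.997537751
temp = (F + m·l·θ̇²·sinθ)/(M+m) = (12.565691 + -0.010600769)/1.206479 = 10.406389362
θ̈ = (g·sinθ − cosθ·temp)/(l·(4/3 − m·cos²θ/(M+m))) = -12.488083835
ẍ = temp − m·l·θ̈·cosθ/(M+m) = 13.961039648
Euler: x'=-0.789805217+0.047792·-0.735273506=-0.824945408, ẋ'=-0.735273506+0.047792·13.961039648=-0.068047499
       θ'=-0.070189173+0.047792·-0.662622516=-0.101857228, θ̇'=-0.662622516+0.047792·-12.488083835=-1.259453019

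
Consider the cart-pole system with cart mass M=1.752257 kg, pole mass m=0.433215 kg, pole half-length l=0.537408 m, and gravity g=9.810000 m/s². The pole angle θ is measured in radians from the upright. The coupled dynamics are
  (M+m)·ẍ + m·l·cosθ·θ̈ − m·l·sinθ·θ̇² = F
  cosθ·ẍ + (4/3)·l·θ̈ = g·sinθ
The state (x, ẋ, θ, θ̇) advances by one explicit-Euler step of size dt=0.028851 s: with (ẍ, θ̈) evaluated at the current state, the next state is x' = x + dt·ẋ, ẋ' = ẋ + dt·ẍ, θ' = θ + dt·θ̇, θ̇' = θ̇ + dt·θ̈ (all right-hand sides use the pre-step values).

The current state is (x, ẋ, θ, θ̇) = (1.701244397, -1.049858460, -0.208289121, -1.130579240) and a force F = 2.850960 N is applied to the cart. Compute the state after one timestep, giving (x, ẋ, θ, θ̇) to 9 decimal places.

(1.670954931, -0.996999053, -0.240907463, -1.284433419)

sinθ=-0.206786303, cosθ=0.978386133
temp = (F + m·l·θ̇²·sinθ)/(M+m) = (2.850960 + -0.061536302)/2.185472 = 1.276348403
θ̈ = (g·sinθ − cosθ·temp)/(l·(4/3 − m·cos²θ/(M+m))) = -5.332715650
ẍ = temp − m·l·θ̈·cosθ/(M+m) = 1.832151653
Euler: x'=1.701244397+0.028851·-1.049858460=1.670954931, ẋ'=-1.049858460+0.028851·1.832151653=-0.996999053
       θ'=-0.208289121+0.028851·-1.130579240=-0.240907463, θ̇'=-1.130579240+0.028851·-5.332715650=-1.284433419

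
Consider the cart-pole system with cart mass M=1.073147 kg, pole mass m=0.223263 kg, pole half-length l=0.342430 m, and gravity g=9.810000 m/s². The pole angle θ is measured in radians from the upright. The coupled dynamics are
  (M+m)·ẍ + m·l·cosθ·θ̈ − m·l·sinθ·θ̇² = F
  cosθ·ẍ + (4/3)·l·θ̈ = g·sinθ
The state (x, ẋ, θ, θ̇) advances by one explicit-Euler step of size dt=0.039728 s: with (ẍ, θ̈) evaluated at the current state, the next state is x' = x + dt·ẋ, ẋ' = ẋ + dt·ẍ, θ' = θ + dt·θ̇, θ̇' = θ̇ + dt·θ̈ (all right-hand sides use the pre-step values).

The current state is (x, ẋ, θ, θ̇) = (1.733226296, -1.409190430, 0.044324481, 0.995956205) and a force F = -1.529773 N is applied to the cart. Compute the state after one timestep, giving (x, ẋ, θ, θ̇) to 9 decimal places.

(1.677241979, -1.465447058, 0.083891829, 1.156873121)

sinθ=0.044309969, cosθ=0.999017831
temp = (F + m·l·θ̇²·sinθ)/(M+m) = (-1.529773 + 0.003360241)/1.296410 = -1.177415138
θ̈ = (g·sinθ − cosθ·temp)/(l·(4/3 − m·cos²θ/(M+m))) = 4.050466077
ẍ = temp − m·l·θ̈·cosθ/(M+m) = -1.416044801
Euler: x'=1.733226296+0.039728·-1.409190430=1.677241979, ẋ'=-1.409190430+0.039728·-1.416044801=-1.465447058
       θ'=0.044324481+0.039728·0.995956205=0.083891829, θ̇'=0.995956205+0.039728·4.050466077=1.156873121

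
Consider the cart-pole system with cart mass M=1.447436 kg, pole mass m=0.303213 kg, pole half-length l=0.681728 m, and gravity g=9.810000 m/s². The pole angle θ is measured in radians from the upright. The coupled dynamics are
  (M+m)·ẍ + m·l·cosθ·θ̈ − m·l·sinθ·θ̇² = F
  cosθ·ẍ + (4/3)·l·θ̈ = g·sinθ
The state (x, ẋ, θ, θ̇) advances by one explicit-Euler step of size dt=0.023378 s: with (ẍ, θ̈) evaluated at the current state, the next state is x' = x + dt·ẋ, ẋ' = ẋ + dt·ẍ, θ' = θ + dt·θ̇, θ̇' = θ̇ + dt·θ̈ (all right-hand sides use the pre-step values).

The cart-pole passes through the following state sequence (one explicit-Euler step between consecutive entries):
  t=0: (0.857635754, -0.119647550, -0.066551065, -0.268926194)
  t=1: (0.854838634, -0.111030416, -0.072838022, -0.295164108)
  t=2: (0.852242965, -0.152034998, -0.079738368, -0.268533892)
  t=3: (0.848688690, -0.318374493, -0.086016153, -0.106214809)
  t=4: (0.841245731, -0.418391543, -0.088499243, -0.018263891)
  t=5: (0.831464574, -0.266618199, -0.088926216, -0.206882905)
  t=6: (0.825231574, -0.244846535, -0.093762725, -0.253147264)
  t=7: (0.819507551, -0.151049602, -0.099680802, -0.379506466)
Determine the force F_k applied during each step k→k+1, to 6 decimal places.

F_0 = 0.414801 N
F_1 = -2.834455 N
F_2 = -11.024388 N
F_3 = -6.714734 N
F_4 = 9.704225 N
F_5 = 1.223691 N
F_6 = 5.912810 N

step 0→1:
  ẍ = (ẋ'−ẋ)/dt = (-0.111030416−-0.119647550)/0.023378 = 0.368600
  θ̈ = (θ̇'−θ̇)/dt = (-0.295164108−-0.268926194)/0.023378 = -1.122334
  sinθ=-0.066502, cosθ=0.997786
  F = (M+m)·ẍ + m·l·cosθ·θ̈ − m·l·sinθ·θ̇² = 0.645289 + -0.231483 − -0.000994 = 0.414801
step 1→2:
  ẍ = (ẋ'−ẋ)/dt = (-0.152034998−-0.111030416)/0.023378 = -1.753982
  θ̈ = (θ̇'−θ̇)/dt = (-0.268533892−-0.295164108)/0.023378 = 1.139114
  sinθ=-0.072774, cosθ=0.997348
  F = (M+m)·ẍ + m·l·cosθ·θ̈ − m·l·sinθ·θ̇² = -3.070606 + 0.234841 − -0.001311 = -2.834455
step 2→3:
  ẍ = (ẋ'−ẋ)/dt = (-0.318374493−-0.152034998)/0.023378 = -7.115215
  θ̈ = (θ̇'−θ̇)/dt = (-0.106214809−-0.268533892)/0.023378 = 6.943241
  sinθ=-0.079654, cosθ=0.996823
  F = (M+m)·ẍ + m·l·cosθ·θ̈ − m·l·sinθ·θ̇² = -12.456244 + 1.430669 − -0.001187 = -11.024388
step 3→4:
  ẍ = (ẋ'−ẋ)/dt = (-0.418391543−-0.318374493)/0.023378 = -4.278255
  θ̈ = (θ̇'−θ̇)/dt = (-0.018263891−-0.106214809)/0.023378 = 3.762123
  sinθ=-0.085910, cosθ=0.996303
  F = (M+m)·ẍ + m·l·cosθ·θ̈ − m·l·sinθ·θ̇² = -7.489723 + 0.774789 − -0.000200 = -6.714734
step 4→5:
  ẍ = (ẋ'−ẋ)/dt = (-0.266618199−-0.418391543)/0.023378 = 6.492144
  θ̈ = (θ̇'−θ̇)/dt = (-0.206882905−-0.018263891)/0.023378 = -8.068227
  sinθ=-0.088384, cosθ=0.996086
  F = (M+m)·ẍ + m·l·cosθ·θ̈ − m·l·sinθ·θ̇² = 11.365466 + -1.661247 − -0.000006 = 9.704225
step 5→6:
  ẍ = (ẋ'−ẋ)/dt = (-0.244846535−-0.266618199)/0.023378 = 0.931289
  θ̈ = (θ̇'−θ̇)/dt = (-0.253147264−-0.206882905)/0.023378 = -1.978970
  sinθ=-0.088809, cosθ=0.996049
  F = (M+m)·ẍ + m·l·cosθ·θ̈ − m·l·sinθ·θ̇² = 1.630359 + -0.407454 − -0.000786 = 1.223691
step 6→7:
  ẍ = (ẋ'−ẋ)/dt = (-0.151049602−-0.244846535)/0.023378 = 4.012188
  θ̈ = (θ̇'−θ̇)/dt = (-0.379506466−-0.253147264)/0.023378 = -5.405048
  sinθ=-0.093625, cosθ=0.995607
  F = (M+m)·ẍ + m·l·cosθ·θ̈ − m·l·sinθ·θ̇² = 7.023933 + -1.112363 − -0.001240 = 5.912810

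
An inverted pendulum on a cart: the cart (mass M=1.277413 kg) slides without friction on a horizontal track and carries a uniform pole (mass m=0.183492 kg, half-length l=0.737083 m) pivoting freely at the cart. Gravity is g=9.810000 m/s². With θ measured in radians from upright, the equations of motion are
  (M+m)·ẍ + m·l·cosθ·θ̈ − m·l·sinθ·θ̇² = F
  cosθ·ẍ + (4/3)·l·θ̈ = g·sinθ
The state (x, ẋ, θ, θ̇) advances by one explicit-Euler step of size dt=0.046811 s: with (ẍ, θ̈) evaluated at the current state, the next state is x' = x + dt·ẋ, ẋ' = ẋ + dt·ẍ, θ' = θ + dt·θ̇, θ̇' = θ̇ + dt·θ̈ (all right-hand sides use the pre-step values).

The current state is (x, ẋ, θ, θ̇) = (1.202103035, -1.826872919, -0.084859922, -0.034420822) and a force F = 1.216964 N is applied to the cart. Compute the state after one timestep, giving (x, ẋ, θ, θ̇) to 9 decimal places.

(1.116585287, -1.779825401, -0.086471195, -0.121724924)

sinθ=-0.084758110, cosθ=0.996401557
temp = (F + m·l·θ̇²·sinθ)/(M+m) = (1.216964 + -0.000013582)/1.460905 = 0.833011331
θ̈ = (g·sinθ − cosθ·temp)/(l·(4/3 − m·cos²θ/(M+m))) = -1.865033907
ẍ = temp − m·l·θ̈·cosθ/(M+m) = 1.005052618
Euler: x'=1.202103035+0.046811·-1.826872919=1.116585287, ẋ'=-1.826872919+0.046811·1.005052618=-1.779825401
       θ'=-0.084859922+0.046811·-0.034420822=-0.086471195, θ̇'=-0.034420822+0.046811·-1.865033907=-0.121724924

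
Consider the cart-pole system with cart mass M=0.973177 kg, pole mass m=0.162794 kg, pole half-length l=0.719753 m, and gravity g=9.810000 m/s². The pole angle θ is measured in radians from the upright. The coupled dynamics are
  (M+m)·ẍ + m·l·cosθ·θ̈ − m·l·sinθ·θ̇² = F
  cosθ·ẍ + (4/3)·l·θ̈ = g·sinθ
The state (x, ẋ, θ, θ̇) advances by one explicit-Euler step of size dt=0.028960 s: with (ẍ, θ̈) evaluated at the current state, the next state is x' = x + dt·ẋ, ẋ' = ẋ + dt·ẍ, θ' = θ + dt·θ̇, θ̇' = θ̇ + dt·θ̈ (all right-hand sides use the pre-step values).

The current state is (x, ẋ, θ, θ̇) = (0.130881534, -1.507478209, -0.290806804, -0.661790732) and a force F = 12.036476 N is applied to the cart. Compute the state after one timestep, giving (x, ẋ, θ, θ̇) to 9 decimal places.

sinθ=-0.286725247, cosθ=0.958012856
temp = (F + m·l·θ̇²·sinθ)/(M+m) = (12.036476 + -0.014713947)/1.135971 = 10.582807179
θ̈ = (g·sinθ − cosθ·temp)/(l·(4/3 − m·cos²θ/(M+m))) = -14.972463401
ẍ = temp − m·l·θ̈·cosθ/(M+m) = 12.062321696
Euler: x'=0.130881534+0.028960·-1.507478209=0.087224965, ẋ'=-1.507478209+0.028960·12.062321696=-1.158153373
       θ'=-0.290806804+0.028960·-0.661790732=-0.309972264, θ̇'=-0.661790732+0.028960·-14.972463401=-1.095393272

(0.087224965, -1.158153373, -0.309972264, -1.095393272)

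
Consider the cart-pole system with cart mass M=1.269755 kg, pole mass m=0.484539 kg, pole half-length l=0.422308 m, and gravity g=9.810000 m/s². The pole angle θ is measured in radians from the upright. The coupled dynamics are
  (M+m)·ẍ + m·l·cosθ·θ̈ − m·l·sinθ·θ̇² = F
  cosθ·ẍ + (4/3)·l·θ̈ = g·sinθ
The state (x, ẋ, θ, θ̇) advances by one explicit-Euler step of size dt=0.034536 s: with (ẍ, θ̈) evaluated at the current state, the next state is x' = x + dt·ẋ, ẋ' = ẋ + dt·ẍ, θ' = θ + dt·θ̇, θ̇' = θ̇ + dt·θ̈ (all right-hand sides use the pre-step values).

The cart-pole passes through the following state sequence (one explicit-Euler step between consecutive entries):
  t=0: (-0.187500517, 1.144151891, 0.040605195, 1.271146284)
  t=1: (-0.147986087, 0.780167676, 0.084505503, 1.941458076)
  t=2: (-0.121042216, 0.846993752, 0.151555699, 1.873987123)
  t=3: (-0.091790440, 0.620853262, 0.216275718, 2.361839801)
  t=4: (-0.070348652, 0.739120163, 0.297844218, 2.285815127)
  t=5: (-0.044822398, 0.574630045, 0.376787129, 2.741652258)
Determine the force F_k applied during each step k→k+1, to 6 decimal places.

step 0→1:
  ẍ = (ẋ'−ẋ)/dt = (0.780167676−1.144151891)/0.034536 = -10.539270
  θ̈ = (θ̇'−θ̇)/dt = (1.941458076−1.271146284)/0.034536 = 19.409074
  sinθ=0.040594, cosθ=0.999176
  F = (M+m)·ẍ + m·l·cosθ·θ̈ − m·l·sinθ·θ̇² = -18.488977 + 3.968302 − 0.013422 = -14.534097
step 1→2:
  ẍ = (ẋ'−ẋ)/dt = (0.846993752−0.780167676)/0.034536 = 1.934969
  θ̈ = (θ̇'−θ̇)/dt = (1.873987123−1.941458076)/0.034536 = -1.953641
  sinθ=0.084405, cosθ=0.996432
  F = (M+m)·ẍ + m·l·cosθ·θ̈ − m·l·sinθ·θ̇² = 3.394504 + -0.398337 − 0.065100 = 2.931067
step 2→3:
  ẍ = (ẋ'−ẋ)/dt = (0.620853262−0.846993752)/0.034536 = -6.547964
  θ̈ = (θ̇'−θ̇)/dt = (2.361839801−1.873987123)/0.034536 = 14.125917
  sinθ=0.150976, cosθ=0.988537
  F = (M+m)·ẍ + m·l·cosθ·θ̈ − m·l·sinθ·θ̇² = -11.487054 + 2.857379 − 0.108492 = -8.738168
step 3→4:
  ẍ = (ẋ'−ẋ)/dt = (0.739120163−0.620853262)/0.034536 = 3.424453
  θ̈ = (θ̇'−θ̇)/dt = (2.285815127−2.361839801)/0.034536 = -2.201317
  sinθ=0.214594, cosθ=0.976703
  F = (M+m)·ẍ + m·l·cosθ·θ̈ − m·l·sinθ·θ̇² = 6.007497 + -0.439950 − 0.244949 = 5.322598
step 4→5:
  ẍ = (ẋ'−ẋ)/dt = (0.574630045−0.739120163)/0.034536 = -4.762860
  θ̈ = (θ̇'−θ̇)/dt = (2.741652258−2.285815127)/0.034536 = 13.198898
  sinθ=0.293460, cosθ=0.955971
  F = (M+m)·ẍ + m·l·cosθ·θ̈ − m·l·sinθ·θ̇² = -8.355456 + 2.581907 − 0.313754 = -6.087303

F_0 = -14.534097 N
F_1 = 2.931067 N
F_2 = -8.738168 N
F_3 = 5.322598 N
F_4 = -6.087303 N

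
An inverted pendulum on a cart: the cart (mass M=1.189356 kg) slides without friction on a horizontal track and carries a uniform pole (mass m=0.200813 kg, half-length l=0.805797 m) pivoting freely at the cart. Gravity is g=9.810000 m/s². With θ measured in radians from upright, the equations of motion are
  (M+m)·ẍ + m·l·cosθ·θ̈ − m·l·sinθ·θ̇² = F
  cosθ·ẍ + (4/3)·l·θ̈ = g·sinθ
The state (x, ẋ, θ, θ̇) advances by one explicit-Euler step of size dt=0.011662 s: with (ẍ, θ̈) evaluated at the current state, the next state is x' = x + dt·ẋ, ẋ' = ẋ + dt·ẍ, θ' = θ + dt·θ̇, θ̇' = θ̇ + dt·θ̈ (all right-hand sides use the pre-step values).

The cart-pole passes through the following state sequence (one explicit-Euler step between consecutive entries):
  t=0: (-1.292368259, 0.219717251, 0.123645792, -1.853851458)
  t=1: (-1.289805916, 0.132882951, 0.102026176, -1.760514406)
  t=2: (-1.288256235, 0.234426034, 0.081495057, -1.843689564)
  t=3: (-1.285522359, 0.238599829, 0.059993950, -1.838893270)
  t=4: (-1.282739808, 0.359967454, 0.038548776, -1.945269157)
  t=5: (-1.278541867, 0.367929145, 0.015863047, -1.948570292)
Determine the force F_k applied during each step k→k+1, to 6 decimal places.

step 0→1:
  ẍ = (ẋ'−ẋ)/dt = (0.132882951−0.219717251)/0.011662 = -7.445918
  θ̈ = (θ̇'−θ̇)/dt = (-1.760514406−-1.853851458)/0.011662 = 8.003520
  sinθ=0.123331, cosθ=0.992366
  F = (M+m)·ẍ + m·l·cosθ·θ̈ − m·l·sinθ·θ̇² = -10.351085 + 1.285199 − 0.068587 = -9.134473
step 1→2:
  ẍ = (ẋ'−ẋ)/dt = (0.234426034−0.132882951)/0.011662 = 8.707176
  θ̈ = (θ̇'−θ̇)/dt = (-1.843689564−-1.760514406)/0.011662 = -7.132152
  sinθ=0.101849, cosθ=0.994800
  F = (M+m)·ẍ + m·l·cosθ·θ̈ − m·l·sinθ·θ̇² = 12.104446 + -1.148084 − 0.051080 = 10.905281
step 2→3:
  ẍ = (ẋ'−ẋ)/dt = (0.238599829−0.234426034)/0.011662 = 0.357897
  θ̈ = (θ̇'−θ̇)/dt = (-1.838893270−-1.843689564)/0.011662 = 0.411275
  sinθ=0.081405, cosθ=0.996681
  F = (M+m)·ẍ + m·l·cosθ·θ̈ − m·l·sinθ·θ̇² = 0.497537 + 0.066329 − 0.044776 = 0.519091
step 3→4:
  ẍ = (ẋ'−ẋ)/dt = (0.359967454−0.238599829)/0.011662 = 10.407102
  θ̈ = (θ̇'−θ̇)/dt = (-1.945269157−-1.838893270)/0.011662 = -9.121582
  sinθ=0.059958, cosθ=0.998201
  F = (M+m)·ẍ + m·l·cosθ·θ̈ − m·l·sinθ·θ̇² = 14.467631 + -1.473349 − 0.032808 = 12.961474
step 4→5:
  ẍ = (ẋ'−ẋ)/dt = (0.367929145−0.359967454)/0.011662 = 0.682704
  θ̈ = (θ̇'−θ̇)/dt = (-1.948570292−-1.945269157)/0.011662 = -0.283068
  sinθ=0.038539, cosθ=0.999257
  F = (M+m)·ẍ + m·l·cosθ·θ̈ − m·l·sinθ·θ̇² = 0.949074 + -0.045770 − 0.023598 = 0.879705

F_0 = -9.134473 N
F_1 = 10.905281 N
F_2 = 0.519091 N
F_3 = 12.961474 N
F_4 = 0.879705 N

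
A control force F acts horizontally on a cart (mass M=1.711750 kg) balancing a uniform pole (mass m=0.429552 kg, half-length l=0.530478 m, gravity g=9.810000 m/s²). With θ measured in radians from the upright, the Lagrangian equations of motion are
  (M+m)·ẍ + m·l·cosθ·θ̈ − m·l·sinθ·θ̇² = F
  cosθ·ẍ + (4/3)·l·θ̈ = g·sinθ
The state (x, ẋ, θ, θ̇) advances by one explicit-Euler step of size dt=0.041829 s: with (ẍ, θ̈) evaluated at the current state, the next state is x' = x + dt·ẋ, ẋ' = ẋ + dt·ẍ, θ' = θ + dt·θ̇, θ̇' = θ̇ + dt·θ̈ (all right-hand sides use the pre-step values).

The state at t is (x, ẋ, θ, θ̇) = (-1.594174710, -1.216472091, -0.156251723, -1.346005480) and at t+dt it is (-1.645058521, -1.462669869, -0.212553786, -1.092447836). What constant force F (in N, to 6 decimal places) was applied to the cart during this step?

F = -11.174610 N

ẍ = (ẋ'−ẋ)/dt = (-1.462669869−-1.216472091)/0.041829 = -5.885816
θ̈ = (θ̇'−θ̇)/dt = (-1.092447836−-1.346005480)/0.041829 = 6.061767
sinθ=-0.155617, cosθ=0.987818
F = (M+m)·ẍ + m·l·cosθ·θ̈ − m·l·sinθ·θ̇² = -12.603309 + 1.364455 − -0.064244 = -11.174610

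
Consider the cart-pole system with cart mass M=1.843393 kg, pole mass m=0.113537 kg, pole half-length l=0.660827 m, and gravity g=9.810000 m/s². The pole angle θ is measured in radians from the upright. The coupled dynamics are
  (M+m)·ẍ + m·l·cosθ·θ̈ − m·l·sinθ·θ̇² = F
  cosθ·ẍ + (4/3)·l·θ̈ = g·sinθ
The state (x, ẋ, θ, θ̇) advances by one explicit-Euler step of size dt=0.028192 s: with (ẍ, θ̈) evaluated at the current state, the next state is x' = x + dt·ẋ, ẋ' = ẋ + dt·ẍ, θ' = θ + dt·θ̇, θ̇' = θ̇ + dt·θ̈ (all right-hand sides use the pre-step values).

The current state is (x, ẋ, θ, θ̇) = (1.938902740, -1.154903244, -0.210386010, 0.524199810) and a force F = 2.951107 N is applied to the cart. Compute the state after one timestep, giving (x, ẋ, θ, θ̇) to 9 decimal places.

(1.906343708, -1.108043017, -0.195607769, 0.406638270)

sinθ=-0.208837414, cosθ=0.977950374
temp = (F + m·l·θ̇²·sinθ)/(M+m) = (2.951107 + -0.004305536)/1.956930 = 1.505828754
θ̈ = (g·sinθ − cosθ·temp)/(l·(4/3 − m·cos²θ/(M+m))) = -4.170031936
ẍ = temp − m·l·θ̈·cosθ/(M+m) = 1.662181712
Euler: x'=1.938902740+0.028192·-1.154903244=1.906343708, ẋ'=-1.154903244+0.028192·1.662181712=-1.108043017
       θ'=-0.210386010+0.028192·0.524199810=-0.195607769, θ̇'=0.524199810+0.028192·-4.170031936=0.406638270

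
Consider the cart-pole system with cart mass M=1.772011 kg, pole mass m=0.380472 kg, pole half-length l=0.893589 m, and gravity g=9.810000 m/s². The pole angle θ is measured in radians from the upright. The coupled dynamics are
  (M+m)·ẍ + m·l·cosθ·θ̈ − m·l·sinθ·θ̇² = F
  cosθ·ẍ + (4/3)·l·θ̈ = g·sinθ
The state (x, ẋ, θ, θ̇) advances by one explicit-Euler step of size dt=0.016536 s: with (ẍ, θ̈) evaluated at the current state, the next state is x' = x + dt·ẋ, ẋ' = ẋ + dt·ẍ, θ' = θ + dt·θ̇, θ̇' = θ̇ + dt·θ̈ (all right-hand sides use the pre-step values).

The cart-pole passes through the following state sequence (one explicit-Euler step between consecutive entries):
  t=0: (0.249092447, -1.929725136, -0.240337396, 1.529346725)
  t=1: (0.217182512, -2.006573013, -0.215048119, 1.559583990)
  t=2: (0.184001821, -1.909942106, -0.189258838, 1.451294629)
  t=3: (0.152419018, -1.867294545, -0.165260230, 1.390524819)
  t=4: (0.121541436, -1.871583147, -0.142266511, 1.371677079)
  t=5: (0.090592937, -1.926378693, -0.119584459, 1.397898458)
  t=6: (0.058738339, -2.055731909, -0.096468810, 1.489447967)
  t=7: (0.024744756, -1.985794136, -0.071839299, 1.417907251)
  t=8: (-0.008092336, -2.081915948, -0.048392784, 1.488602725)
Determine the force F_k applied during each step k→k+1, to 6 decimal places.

F_0 = -9.210151 N
F_1 = 10.579683 N
F_2 = 4.458995 N
F_3 = -0.832336 N
F_4 = -6.508337 N
F_5 = -14.889740 N
F_6 = 7.712352 N
F_7 = -11.013294 N

step 0→1:
  ẍ = (ẋ'−ẋ)/dt = (-2.006573013−-1.929725136)/0.016536 = -4.647307
  θ̈ = (θ̇'−θ̇)/dt = (1.559583990−1.529346725)/0.016536 = 1.828572
  sinθ=-0.238030, cosθ=0.971258
  F = (M+m)·ẍ + m·l·cosθ·θ̈ − m·l·sinθ·θ̇² = -10.003250 + 0.603819 − -0.189280 = -9.210151
step 1→2:
  ẍ = (ẋ'−ẋ)/dt = (-1.909942106−-2.006573013)/0.016536 = 5.843669
  θ̈ = (θ̇'−θ̇)/dt = (1.451294629−1.559583990)/0.016536 = -6.548704
  sinθ=-0.213394, cosθ=0.976966
  F = (M+m)·ẍ + m·l·cosθ·θ̈ − m·l·sinθ·θ̇² = 12.578398 + -2.175181 − -0.176466 = 10.579683
step 2→3:
  ẍ = (ẋ'−ẋ)/dt = (-1.867294545−-1.909942106)/0.016536 = 2.579074
  θ̈ = (θ̇'−θ̇)/dt = (1.390524819−1.451294629)/0.016536 = -3.675001
  sinθ=-0.188131, cosθ=0.982144
  F = (M+m)·ẍ + m·l·cosθ·θ̈ − m·l·sinθ·θ̇² = 5.551412 + -1.227137 − -0.134720 = 4.458995
step 3→4:
  ẍ = (ẋ'−ẋ)/dt = (-1.871583147−-1.867294545)/0.016536 = -0.259349
  θ̈ = (θ̇'−θ̇)/dt = (1.371677079−1.390524819)/0.016536 = -1.139800
  sinθ=-0.164509, cosθ=0.986376
  F = (M+m)·ẍ + m·l·cosθ·θ̈ − m·l·sinθ·θ̇² = -0.558245 + -0.382236 − -0.108145 = -0.832336
step 4→5:
  ẍ = (ẋ'−ẋ)/dt = (-1.926378693−-1.871583147)/0.016536 = -3.313712
  θ̈ = (θ̇'−θ̇)/dt = (1.397898458−1.371677079)/0.016536 = 1.585715
  sinθ=-0.141787, cosθ=0.989897
  F = (M+m)·ẍ + m·l·cosθ·θ̈ − m·l·sinθ·θ̇² = -7.132709 + 0.533674 − -0.090699 = -6.508337
step 5→6:
  ẍ = (ẋ'−ẋ)/dt = (-2.055731909−-1.926378693)/0.016536 = -7.822522
  θ̈ = (θ̇'−θ̇)/dt = (1.489447967−1.397898458)/0.016536 = 5.536376
  sinθ=-0.119300, cosθ=0.992858
  F = (M+m)·ẍ + m·l·cosθ·θ̈ − m·l·sinθ·θ̇² = -16.837845 + 1.868845 − -0.079259 = -14.889740
step 6→7:
  ẍ = (ẋ'−ẋ)/dt = (-1.985794136−-2.055731909)/0.016536 = 4.229425
  θ̈ = (θ̇'−θ̇)/dt = (1.417907251−1.489447967)/0.016536 = -4.326362
  sinθ=-0.096319, cosθ=0.995350
  F = (M+m)·ẍ + m·l·cosθ·θ̈ − m·l·sinθ·θ̇² = 9.103766 + -1.464062 − -0.072648 = 7.712352
step 7→8:
  ẍ = (ẋ'−ẋ)/dt = (-2.081915948−-1.985794136)/0.016536 = -5.812882
  θ̈ = (θ̇'−θ̇)/dt = (1.488602725−1.417907251)/0.016536 = 4.275246
  sinθ=-0.071778, cosθ=0.997421
  F = (M+m)·ẍ + m·l·cosθ·θ̈ − m·l·sinθ·θ̇² = -12.512129 + 1.449773 − -0.049062 = -11.013294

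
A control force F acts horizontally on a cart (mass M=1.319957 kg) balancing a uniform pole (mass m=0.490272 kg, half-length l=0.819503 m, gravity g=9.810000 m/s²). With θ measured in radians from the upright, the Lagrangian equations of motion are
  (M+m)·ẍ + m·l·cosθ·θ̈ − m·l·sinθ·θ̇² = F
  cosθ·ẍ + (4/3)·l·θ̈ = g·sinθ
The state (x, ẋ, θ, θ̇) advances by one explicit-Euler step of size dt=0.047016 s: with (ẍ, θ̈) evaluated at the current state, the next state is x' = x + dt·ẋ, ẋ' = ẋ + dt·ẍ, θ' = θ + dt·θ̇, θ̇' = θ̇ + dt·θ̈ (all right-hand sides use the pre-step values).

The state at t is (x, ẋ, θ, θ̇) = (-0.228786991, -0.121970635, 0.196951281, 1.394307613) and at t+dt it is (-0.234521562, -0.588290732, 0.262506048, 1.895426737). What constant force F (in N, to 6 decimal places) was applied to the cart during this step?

ẍ = (ẋ'−ẋ)/dt = (-0.588290732−-0.121970635)/0.047016 = -9.918328
θ̈ = (θ̇'−θ̇)/dt = (1.895426737−1.394307613)/0.047016 = 10.658481
sinθ=0.195680, cosθ=0.980668
F = (M+m)·ẍ + m·l·cosθ·θ̈ − m·l·sinθ·θ̇² = -17.954445 + 4.199570 − 0.152845 = -13.907720

F = -13.907720 N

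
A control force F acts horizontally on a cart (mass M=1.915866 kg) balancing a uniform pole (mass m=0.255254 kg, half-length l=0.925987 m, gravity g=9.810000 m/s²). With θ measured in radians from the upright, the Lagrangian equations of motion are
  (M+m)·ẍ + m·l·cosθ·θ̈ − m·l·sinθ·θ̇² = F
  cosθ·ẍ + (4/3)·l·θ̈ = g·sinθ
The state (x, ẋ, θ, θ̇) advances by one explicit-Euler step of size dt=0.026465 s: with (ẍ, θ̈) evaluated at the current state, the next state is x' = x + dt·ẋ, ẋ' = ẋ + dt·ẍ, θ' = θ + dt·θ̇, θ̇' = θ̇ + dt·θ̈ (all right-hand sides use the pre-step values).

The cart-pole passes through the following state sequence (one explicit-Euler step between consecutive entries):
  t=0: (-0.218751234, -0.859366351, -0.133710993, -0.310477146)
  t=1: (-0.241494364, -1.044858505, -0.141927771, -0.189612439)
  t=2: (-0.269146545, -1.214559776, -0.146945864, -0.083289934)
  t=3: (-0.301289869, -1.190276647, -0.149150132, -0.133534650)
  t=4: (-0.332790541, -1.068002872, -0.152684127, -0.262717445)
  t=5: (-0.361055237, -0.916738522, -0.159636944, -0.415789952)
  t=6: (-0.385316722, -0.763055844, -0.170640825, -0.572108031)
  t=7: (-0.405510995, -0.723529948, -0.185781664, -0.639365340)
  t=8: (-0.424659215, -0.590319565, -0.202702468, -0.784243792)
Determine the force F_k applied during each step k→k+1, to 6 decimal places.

step 0→1:
  ẍ = (ẋ'−ẋ)/dt = (-1.044858505−-0.859366351)/0.026465 = -7.008961
  θ̈ = (θ̇'−θ̇)/dt = (-0.189612439−-0.310477146)/0.026465 = 4.566964
  sinθ=-0.133313, cosθ=0.991074
  F = (M+m)·ẍ + m·l·cosθ·θ̈ − m·l·sinθ·θ̇² = -15.217295 + 1.069821 − -0.003037 = -14.144437
step 1→2:
  ẍ = (ẋ'−ẋ)/dt = (-1.214559776−-1.044858505)/0.026465 = -6.412291
  θ̈ = (θ̇'−θ̇)/dt = (-0.083289934−-0.189612439)/0.026465 = 4.017476
  sinθ=-0.141452, cosθ=0.989945
  F = (M+m)·ẍ + m·l·cosθ·θ̈ − m·l·sinθ·θ̇² = -13.921852 + 0.940030 − -0.001202 = -12.980620
step 2→3:
  ẍ = (ẋ'−ẋ)/dt = (-1.190276647−-1.214559776)/0.026465 = 0.917556
  θ̈ = (θ̇'−θ̇)/dt = (-0.133534650−-0.083289934)/0.026465 = -1.898535
  sinθ=-0.146418, cosθ=0.989223
  F = (M+m)·ẍ + m·l·cosθ·θ̈ − m·l·sinθ·θ̇² = 1.992125 + -0.443905 − -0.000240 = 1.548460
step 3→4:
  ẍ = (ẋ'−ẋ)/dt = (-1.068002872−-1.190276647)/0.026465 = 4.620207
  θ̈ = (θ̇'−θ̇)/dt = (-0.262717445−-0.133534650)/0.026465 = -4.881269
  sinθ=-0.148598, cosθ=0.988898
  F = (M+m)·ẍ + m·l·cosθ·θ̈ − m·l·sinθ·θ̇² = 10.031024 + -1.140937 − -0.000626 = 8.890713
step 4→5:
  ẍ = (ẋ'−ẋ)/dt = (-0.916738522−-1.068002872)/0.026465 = 5.715638
  θ̈ = (θ̇'−θ̇)/dt = (-0.415789952−-0.262717445)/0.026465 = -5.783960
  sinθ=-0.152092, cosθ=0.988366
  F = (M+m)·ẍ + m·l·cosθ·θ̈ − m·l·sinθ·θ̇² = 12.409335 + -1.351203 − -0.002481 = 11.060613
step 5→6:
  ẍ = (ẋ'−ẋ)/dt = (-0.763055844−-0.916738522)/0.026465 = 5.807016
  θ̈ = (θ̇'−θ̇)/dt = (-0.572108031−-0.415789952)/0.026465 = -5.906597
  sinθ=-0.158960, cosθ=0.987285
  F = (M+m)·ẍ + m·l·cosθ·θ̈ − m·l·sinθ·θ̇² = 12.607729 + -1.378343 − -0.006496 = 11.235881
step 6→7:
  ẍ = (ẋ'−ẋ)/dt = (-0.723529948−-0.763055844)/0.026465 = 1.493516
  θ̈ = (θ̇'−θ̇)/dt = (-0.639365340−-0.572108031)/0.026465 = -2.541368
  sinθ=-0.169814, cosθ=0.985476
  F = (M+m)·ẍ + m·l·cosθ·θ̈ − m·l·sinθ·θ̇² = 3.242602 + -0.591958 − -0.013137 = 2.663781
step 7→8:
  ẍ = (ẋ'−ẋ)/dt = (-0.590319565−-0.723529948)/0.026465 = 5.033455
  θ̈ = (θ̇'−θ̇)/dt = (-0.784243792−-0.639365340)/0.026465 = -5.474342
  sinθ=-0.184715, cosθ=0.982792
  F = (M+m)·ẍ + m·l·cosθ·θ̈ − m·l·sinθ·θ̇² = 10.928235 + -1.271660 − -0.017847 = 9.674422

F_0 = -14.144437 N
F_1 = -12.980620 N
F_2 = 1.548460 N
F_3 = 8.890713 N
F_4 = 11.060613 N
F_5 = 11.235881 N
F_6 = 2.663781 N
F_7 = 9.674422 N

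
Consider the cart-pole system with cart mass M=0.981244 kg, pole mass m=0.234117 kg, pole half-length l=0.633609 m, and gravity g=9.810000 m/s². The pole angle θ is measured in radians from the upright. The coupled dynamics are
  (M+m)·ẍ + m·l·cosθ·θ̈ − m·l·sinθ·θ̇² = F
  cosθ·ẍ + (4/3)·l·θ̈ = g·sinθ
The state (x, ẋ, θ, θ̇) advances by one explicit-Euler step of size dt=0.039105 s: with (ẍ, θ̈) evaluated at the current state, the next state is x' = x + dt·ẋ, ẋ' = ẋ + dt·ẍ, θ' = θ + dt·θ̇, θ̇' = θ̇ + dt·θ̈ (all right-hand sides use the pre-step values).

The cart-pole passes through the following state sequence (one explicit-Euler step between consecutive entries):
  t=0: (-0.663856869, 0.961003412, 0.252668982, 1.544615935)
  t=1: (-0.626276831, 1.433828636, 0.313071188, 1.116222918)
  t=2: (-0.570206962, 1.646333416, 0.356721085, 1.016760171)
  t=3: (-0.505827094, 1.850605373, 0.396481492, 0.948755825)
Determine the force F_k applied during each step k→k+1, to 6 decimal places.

step 0→1:
  ẍ = (ẋ'−ẋ)/dt = (1.433828636−0.961003412)/0.039105 = 12.091171
  θ̈ = (θ̇'−θ̇)/dt = (1.116222918−1.544615935)/0.039105 = -10.954942
  sinθ=0.249989, cosθ=0.968249
  F = (M+m)·ẍ + m·l·cosθ·θ̈ − m·l·sinθ·θ̇² = 14.695137 + -1.573444 − 0.088474 = 13.033219
step 1→2:
  ẍ = (ẋ'−ẋ)/dt = (1.646333416−1.433828636)/0.039105 = 5.434210
  θ̈ = (θ̇'−θ̇)/dt = (1.016760171−1.116222918)/0.039105 = -2.543479
  sinθ=0.307982, cosθ=0.951392
  F = (M+m)·ẍ + m·l·cosθ·θ̈ − m·l·sinθ·θ̇² = 6.604527 + -0.358957 − 0.056922 = 6.188648
step 2→3:
  ẍ = (ẋ'−ẋ)/dt = (1.850605373−1.646333416)/0.039105 = 5.223679
  θ̈ = (θ̇'−θ̇)/dt = (0.948755825−1.016760171)/0.039105 = -1.739019
  sinθ=0.349204, cosθ=0.937047
  F = (M+m)·ẍ + m·l·cosθ·θ̈ − m·l·sinθ·θ̇² = 6.348655 + -0.241724 − 0.053551 = 6.053380

F_0 = 13.033219 N
F_1 = 6.188648 N
F_2 = 6.053380 N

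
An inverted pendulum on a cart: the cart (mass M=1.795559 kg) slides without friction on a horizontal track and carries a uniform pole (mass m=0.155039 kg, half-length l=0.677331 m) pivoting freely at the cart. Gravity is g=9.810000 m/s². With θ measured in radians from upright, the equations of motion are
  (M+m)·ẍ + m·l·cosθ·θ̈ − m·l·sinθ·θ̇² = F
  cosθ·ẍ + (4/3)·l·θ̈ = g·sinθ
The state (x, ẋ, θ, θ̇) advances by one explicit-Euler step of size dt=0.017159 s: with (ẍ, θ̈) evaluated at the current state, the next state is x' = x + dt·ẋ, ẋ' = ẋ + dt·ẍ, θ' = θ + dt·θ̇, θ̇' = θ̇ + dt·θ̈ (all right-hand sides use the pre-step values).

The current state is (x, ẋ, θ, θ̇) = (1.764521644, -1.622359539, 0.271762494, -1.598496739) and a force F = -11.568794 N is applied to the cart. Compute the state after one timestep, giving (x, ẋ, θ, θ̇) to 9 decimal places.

sinθ=0.268429662, cosθ=0.963299287
temp = (F + m·l·θ̇²·sinθ)/(M+m) = (-11.568794 + 0.072027099)/1.950598 = -5.893970414
θ̈ = (g·sinθ − cosθ·temp)/(l·(4/3 − m·cos²θ/(M+m))) = 9.741479266
ẍ = temp − m·l·θ̈·cosθ/(M+m) = -6.399166859
Euler: x'=1.764521644+0.017159·-1.622359539=1.736683577, ẋ'=-1.622359539+0.017159·-6.399166859=-1.732162843
       θ'=0.271762494+0.017159·-1.598496739=0.244333888, θ̇'=-1.598496739+0.017159·9.741479266=-1.431342696

(1.736683577, -1.732162843, 0.244333888, -1.431342696)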